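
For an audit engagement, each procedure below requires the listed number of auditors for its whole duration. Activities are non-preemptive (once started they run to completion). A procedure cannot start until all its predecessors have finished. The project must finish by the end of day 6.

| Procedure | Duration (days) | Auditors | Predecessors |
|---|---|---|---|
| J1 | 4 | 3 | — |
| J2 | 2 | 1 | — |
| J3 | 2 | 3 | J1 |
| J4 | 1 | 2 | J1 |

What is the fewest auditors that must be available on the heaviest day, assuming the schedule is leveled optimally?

5

Schedule J1@1, J2@1, J3@5, J4@5: d1:4  d2:4  d3:3  d4:3  d5:5  d6:3 — peak 5.
No arrangement of the 10 feasible schedules does better.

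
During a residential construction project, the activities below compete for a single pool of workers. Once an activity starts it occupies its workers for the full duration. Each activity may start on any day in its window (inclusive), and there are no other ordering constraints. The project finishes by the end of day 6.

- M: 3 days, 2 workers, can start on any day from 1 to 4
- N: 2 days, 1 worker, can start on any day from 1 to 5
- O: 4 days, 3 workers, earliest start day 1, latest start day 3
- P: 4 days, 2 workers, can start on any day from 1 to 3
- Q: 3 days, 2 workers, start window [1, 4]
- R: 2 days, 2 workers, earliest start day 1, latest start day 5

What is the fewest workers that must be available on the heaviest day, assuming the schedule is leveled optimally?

7

Early-start (M@1, N@1, O@1, P@1, Q@1, R@1) gives peak 12: d1:12  d2:12  d3:9  d4:5  d5:0  d6:0.
Shift P→3, Q→4, R→5.
Schedule M@1, N@1, O@1, P@3, Q@4, R@5: d1:6  d2:6  d3:7  d4:7  d5:6  d6:6 — peak 7.
Total worker-days = 38 over 6 days ⇒ peak ≥ ⌈38/6⌉ = 7, so 7 is optimal.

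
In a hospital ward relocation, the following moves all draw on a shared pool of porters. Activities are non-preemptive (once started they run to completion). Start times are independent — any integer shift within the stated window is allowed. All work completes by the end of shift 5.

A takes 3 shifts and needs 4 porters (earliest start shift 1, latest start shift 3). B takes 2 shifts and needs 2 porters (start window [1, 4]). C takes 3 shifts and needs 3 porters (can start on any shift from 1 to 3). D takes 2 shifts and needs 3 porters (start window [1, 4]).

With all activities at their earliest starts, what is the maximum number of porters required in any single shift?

Early-start schedule: A@1, B@1, C@1, D@1.
Load per shift: shift 1: 12, shift 2: 12, shift 3: 7, shift 4: 0, shift 5: 0.
Peak is 12.

12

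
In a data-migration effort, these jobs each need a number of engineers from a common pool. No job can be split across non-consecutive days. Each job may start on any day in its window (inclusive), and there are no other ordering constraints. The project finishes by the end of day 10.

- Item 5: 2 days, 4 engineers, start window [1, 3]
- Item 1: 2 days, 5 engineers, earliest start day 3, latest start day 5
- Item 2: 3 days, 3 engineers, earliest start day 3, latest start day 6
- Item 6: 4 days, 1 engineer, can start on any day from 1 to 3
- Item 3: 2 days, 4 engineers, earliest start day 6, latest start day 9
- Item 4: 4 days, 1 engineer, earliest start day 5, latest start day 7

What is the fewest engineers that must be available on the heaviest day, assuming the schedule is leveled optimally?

Early-start (Item 5@1, Item 1@3, Item 2@3, Item 6@1, Item 3@6, Item 4@5) gives peak 9: d1:5  d2:5  d3:9  d4:9  d5:4  d6:5  d7:5  d8:1  d9:0  d10:0.
Shift Item 2→5, Item 3→8.
Schedule Item 5@1, Item 1@3, Item 2@5, Item 6@1, Item 3@8, Item 4@5: d1:5  d2:5  d3:6  d4:6  d5:4  d6:4  d7:4  d8:5  d9:4  d10:0 — peak 6.

6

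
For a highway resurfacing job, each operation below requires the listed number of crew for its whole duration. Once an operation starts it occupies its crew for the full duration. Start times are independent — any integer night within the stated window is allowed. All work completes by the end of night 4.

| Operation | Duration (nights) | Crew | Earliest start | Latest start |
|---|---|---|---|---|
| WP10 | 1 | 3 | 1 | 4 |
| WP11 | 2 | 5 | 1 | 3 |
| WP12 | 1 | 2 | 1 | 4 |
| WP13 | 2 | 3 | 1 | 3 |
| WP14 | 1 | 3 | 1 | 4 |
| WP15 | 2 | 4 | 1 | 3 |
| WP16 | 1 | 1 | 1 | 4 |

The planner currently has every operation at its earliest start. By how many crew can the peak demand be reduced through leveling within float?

Early-start peak: n1:21  n2:12  n3:0  n4:0 ⇒ 21.
Leveled (WP10@1, WP11@1, WP12@3, WP13@2, WP14@4, WP15@3, WP16@1): n1:9  n2:8  n3:9  n4:7 ⇒ 9.
Reduction 21 − 9 = 12.

12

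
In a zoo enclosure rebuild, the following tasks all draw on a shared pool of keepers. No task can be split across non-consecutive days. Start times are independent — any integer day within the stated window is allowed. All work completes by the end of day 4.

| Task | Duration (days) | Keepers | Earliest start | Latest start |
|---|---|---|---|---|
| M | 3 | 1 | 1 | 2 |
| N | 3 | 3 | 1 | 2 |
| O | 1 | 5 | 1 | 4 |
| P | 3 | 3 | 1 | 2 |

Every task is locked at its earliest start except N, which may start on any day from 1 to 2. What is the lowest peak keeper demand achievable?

9

N@1: d1:12  d2:7  d3:7  d4:0 → peak 12
N@2: d1:9  d2:7  d3:7  d4:3 → peak 9
Best is N@2, peak 9.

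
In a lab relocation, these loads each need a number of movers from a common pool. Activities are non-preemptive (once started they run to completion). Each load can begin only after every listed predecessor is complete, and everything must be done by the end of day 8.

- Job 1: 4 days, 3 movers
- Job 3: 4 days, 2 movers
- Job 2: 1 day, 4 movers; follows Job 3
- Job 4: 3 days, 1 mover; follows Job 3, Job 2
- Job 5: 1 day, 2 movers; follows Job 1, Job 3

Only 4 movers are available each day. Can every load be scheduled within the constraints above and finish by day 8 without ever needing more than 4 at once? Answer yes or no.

no

The minimum achievable peak is 5; 4 < 5, so no feasible schedule stays within the cap.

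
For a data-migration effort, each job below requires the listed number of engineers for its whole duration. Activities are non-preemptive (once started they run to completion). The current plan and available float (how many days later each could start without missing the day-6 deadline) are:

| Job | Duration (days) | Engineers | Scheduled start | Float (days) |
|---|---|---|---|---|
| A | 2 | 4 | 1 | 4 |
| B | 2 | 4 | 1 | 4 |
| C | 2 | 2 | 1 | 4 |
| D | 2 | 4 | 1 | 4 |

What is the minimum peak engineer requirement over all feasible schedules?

Early-start (A@1, B@1, C@1, D@1) gives peak 14: d1:14  d2:14  d3:0  d4:0  d5:0  d6:0.
Shift B→3, D→5.
Schedule A@1, B@3, C@1, D@5: d1:6  d2:6  d3:4  d4:4  d5:4  d6:4 — peak 6.

6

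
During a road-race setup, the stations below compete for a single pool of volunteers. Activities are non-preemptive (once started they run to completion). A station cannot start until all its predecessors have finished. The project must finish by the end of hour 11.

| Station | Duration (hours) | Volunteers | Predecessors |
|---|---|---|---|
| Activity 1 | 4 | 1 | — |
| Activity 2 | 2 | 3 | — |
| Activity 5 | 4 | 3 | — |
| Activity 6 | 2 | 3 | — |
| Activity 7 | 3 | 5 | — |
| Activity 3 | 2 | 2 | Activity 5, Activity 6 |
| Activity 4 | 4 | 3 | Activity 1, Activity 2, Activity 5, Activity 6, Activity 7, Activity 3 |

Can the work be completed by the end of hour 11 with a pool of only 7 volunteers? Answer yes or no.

yes

Schedule Activity 1@1, Activity 2@1, Activity 5@1, Activity 6@3, Activity 7@5, Activity 3@5, Activity 4@8: h1:7  h2:7  h3:7  h4:7  h5:7  h6:7  h7:5  h8:3  h9:3  h10:3  h11:3 — peak 7 ≤ 7.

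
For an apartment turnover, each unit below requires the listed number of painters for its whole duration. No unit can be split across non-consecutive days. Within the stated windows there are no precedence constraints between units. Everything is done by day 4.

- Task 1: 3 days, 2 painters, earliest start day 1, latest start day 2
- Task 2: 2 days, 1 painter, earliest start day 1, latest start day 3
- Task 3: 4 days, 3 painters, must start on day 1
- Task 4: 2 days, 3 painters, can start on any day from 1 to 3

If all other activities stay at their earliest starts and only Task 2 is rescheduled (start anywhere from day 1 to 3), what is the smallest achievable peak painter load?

Task 2@1: d1:9  d2:9  d3:5  d4:3 → peak 9
Task 2@2: d1:8  d2:9  d3:6  d4:3 → peak 9
Task 2@3: d1:8  d2:8  d3:6  d4:4 → peak 8
Best is Task 2@3, peak 8.

8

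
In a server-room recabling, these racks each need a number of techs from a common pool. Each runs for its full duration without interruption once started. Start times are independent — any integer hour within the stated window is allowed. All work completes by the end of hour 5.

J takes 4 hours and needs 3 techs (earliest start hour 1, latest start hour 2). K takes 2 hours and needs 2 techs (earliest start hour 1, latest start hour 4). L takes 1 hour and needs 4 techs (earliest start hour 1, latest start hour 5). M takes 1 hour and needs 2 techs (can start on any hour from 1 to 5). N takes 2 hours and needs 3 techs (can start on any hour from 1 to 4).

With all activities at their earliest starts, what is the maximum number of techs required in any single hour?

Early-start schedule: J@1, K@1, L@1, M@1, N@1.
Load per hour: hour 1: 14, hour 2: 8, hour 3: 3, hour 4: 3, hour 5: 0.
Peak is 14.

14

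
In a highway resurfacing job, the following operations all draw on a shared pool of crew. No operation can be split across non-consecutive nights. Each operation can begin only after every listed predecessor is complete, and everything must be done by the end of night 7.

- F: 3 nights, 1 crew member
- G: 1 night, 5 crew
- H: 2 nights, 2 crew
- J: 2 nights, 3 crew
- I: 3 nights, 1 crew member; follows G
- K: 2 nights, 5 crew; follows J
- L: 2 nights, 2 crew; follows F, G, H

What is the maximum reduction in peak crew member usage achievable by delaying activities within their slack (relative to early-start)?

5

Early-start peak: n1:11  n2:7  n3:7  n4:8  n5:2  n6:0  n7:0 ⇒ 11.
Leveled (F@1, G@1, H@2, J@2, I@4, K@4, L@6): n1:6  n2:6  n3:6  n4:6  n5:6  n6:3  n7:2 ⇒ 6.
Reduction 11 − 6 = 5.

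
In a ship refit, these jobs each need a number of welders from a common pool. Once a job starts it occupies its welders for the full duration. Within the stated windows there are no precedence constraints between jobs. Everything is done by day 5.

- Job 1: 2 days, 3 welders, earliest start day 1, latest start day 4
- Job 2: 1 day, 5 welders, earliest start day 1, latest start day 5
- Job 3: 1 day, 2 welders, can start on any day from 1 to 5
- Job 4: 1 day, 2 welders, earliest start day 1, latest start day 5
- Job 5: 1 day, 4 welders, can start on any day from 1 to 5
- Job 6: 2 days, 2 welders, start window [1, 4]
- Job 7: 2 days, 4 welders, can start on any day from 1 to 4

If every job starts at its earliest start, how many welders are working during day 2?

9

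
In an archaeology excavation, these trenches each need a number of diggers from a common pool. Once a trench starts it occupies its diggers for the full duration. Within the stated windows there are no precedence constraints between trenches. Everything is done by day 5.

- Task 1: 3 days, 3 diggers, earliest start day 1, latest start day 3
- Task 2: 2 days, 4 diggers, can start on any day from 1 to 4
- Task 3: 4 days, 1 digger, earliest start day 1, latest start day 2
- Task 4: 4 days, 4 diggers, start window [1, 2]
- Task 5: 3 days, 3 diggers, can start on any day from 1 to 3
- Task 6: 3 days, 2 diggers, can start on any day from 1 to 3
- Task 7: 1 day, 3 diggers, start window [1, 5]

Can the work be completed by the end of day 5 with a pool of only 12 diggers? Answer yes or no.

The minimum achievable peak is 13; 12 < 13, so no feasible schedule stays within the cap.

no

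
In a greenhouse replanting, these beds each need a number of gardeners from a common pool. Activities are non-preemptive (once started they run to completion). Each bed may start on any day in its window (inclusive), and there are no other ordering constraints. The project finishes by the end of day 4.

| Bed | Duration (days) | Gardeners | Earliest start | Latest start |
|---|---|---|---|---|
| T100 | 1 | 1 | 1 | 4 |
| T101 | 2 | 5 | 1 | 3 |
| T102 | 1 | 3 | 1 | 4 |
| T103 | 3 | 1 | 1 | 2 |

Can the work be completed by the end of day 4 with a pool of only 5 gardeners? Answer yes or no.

no

The minimum achievable peak is 6; 5 < 6, so no feasible schedule stays within the cap.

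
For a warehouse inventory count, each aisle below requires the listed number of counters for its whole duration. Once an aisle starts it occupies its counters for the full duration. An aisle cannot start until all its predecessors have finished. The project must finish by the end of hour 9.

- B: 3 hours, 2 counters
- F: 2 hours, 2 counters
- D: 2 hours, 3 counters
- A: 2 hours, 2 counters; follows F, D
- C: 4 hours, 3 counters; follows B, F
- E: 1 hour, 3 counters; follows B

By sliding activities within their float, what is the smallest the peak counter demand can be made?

5

Early-start (B@1, F@1, D@1, A@3, C@4, E@4) gives peak 8: h1:7  h2:7  h3:4  h4:8  h5:3  h6:3  h7:3  h8:0  h9:0.
Shift D→3, A→5, C→5, E→9.
Schedule B@1, F@1, D@3, A@5, C@5, E@9: h1:4  h2:4  h3:5  h4:3  h5:5  h6:5  h7:3  h8:3  h9:3 — peak 5.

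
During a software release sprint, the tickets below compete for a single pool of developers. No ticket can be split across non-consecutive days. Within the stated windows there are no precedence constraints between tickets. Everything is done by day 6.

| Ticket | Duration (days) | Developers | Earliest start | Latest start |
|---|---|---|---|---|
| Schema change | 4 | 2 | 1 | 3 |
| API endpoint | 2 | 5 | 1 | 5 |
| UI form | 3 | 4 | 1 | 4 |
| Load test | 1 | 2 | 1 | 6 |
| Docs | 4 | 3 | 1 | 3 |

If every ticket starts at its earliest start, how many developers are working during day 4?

At early start, day 4 has: Schema change, Docs.
Demand: 2 + 3 = 5.

5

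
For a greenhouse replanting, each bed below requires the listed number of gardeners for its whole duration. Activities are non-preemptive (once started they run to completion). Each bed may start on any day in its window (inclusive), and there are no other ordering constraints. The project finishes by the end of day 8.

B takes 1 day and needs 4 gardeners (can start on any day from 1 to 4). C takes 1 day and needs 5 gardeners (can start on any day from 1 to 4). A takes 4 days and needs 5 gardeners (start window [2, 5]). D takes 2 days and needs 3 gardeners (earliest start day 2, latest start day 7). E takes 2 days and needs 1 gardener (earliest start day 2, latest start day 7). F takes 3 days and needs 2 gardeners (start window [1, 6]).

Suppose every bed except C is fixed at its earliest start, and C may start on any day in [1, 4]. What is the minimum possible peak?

11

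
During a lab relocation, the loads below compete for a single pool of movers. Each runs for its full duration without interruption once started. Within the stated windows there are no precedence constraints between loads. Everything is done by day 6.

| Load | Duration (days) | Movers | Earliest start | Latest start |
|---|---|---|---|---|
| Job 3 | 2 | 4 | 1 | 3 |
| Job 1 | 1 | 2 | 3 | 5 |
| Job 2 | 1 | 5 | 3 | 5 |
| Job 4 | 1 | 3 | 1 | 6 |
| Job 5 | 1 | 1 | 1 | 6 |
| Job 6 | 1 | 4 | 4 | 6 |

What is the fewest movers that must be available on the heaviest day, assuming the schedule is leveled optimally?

5

Early-start (Job 3@1, Job 1@3, Job 2@3, Job 4@1, Job 5@1, Job 6@4) gives peak 8: d1:8  d2:4  d3:7  d4:4  d5:0  d6:0.
Shift Job 2→4, Job 4→3, Job 6→5.
Schedule Job 3@1, Job 1@3, Job 2@4, Job 4@3, Job 5@1, Job 6@5: d1:5  d2:4  d3:5  d4:5  d5:4  d6:0 — peak 5.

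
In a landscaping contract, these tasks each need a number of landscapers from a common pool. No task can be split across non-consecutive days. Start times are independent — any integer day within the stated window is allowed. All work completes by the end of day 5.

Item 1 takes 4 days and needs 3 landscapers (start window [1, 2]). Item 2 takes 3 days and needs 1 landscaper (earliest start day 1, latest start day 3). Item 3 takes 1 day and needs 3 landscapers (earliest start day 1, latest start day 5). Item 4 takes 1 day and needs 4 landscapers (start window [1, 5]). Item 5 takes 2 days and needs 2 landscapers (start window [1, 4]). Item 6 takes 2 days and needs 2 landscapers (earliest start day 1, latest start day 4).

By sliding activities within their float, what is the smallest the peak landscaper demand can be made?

Early-start (Item 1@1, Item 2@1, Item 3@1, Item 4@1, Item 5@1, Item 6@1) gives peak 15: d1:15  d2:8  d3:4  d4:3  d5:0.
Shift Item 2→2, Item 4→5, Item 5→2, Item 6→4.
Schedule Item 1@1, Item 2@2, Item 3@1, Item 4@5, Item 5@2, Item 6@4: d1:6  d2:6  d3:6  d4:6  d5:6 — peak 6.
Total landscaper-days = 30 over 5 days ⇒ peak ≥ ⌈30/5⌉ = 6, so 6 is optimal.

6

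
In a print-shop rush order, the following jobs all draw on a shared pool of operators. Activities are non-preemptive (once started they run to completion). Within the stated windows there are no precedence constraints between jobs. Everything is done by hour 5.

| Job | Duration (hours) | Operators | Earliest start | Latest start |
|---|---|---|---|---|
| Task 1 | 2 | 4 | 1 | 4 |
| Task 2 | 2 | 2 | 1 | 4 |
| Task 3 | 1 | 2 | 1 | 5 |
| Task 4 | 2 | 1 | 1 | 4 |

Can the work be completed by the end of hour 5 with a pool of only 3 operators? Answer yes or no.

no

Total operator-hours = 16; over 5 hours the average is 16/5 > 3, so some hour must exceed 3.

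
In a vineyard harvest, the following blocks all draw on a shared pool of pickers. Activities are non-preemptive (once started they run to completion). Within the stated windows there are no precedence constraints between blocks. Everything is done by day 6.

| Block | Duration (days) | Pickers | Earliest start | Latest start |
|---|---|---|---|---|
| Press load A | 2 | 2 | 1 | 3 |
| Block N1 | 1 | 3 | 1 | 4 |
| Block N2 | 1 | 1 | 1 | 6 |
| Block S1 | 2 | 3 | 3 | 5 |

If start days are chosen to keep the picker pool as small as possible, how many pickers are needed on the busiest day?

3

Early-start (Press load A@1, Block N1@1, Block N2@1, Block S1@3) gives peak 6: d1:6  d2:2  d3:3  d4:3  d5:0  d6:0.
Shift Block N1→3, Block S1→4.
Schedule Press load A@1, Block N1@3, Block N2@1, Block S1@4: d1:3  d2:2  d3:3  d4:3  d5:3  d6:0 — peak 3.
Total picker-days = 14 over 6 days ⇒ peak ≥ ⌈14/6⌉ = 3, so 3 is optimal.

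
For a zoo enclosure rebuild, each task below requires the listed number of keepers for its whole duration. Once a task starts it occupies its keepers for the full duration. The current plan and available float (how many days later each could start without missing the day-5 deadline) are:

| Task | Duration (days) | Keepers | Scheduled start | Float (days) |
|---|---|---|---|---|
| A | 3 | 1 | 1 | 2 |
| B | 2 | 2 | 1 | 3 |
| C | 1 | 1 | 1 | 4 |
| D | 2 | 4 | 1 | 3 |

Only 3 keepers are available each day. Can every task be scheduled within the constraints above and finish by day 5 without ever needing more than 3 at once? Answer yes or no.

no

Total keeper-days = 16; over 5 days the average is 16/5 > 3, so some day must exceed 3.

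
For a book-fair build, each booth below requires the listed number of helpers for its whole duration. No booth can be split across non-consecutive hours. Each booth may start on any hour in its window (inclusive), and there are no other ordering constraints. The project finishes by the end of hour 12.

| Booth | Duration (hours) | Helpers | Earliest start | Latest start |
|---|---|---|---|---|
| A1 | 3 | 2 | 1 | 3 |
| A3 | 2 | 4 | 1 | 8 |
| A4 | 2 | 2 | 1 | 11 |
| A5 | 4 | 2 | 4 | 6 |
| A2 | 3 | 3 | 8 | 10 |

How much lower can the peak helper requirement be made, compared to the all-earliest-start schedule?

4

Early-start peak: h1:8  h2:8  h3:2  h4:2  h5:2  h6:2  h7:2  h8:3  h9:3  h10:3  h11:0  h12:0 ⇒ 8.
Leveled (A1@1, A3@4, A4@1, A5@6, A2@10): h1:4  h2:4  h3:2  h4:4  h5:4  h6:2  h7:2  h8:2  h9:2  h10:3  h11:3  h12:3 ⇒ 4.
Reduction 8 − 4 = 4.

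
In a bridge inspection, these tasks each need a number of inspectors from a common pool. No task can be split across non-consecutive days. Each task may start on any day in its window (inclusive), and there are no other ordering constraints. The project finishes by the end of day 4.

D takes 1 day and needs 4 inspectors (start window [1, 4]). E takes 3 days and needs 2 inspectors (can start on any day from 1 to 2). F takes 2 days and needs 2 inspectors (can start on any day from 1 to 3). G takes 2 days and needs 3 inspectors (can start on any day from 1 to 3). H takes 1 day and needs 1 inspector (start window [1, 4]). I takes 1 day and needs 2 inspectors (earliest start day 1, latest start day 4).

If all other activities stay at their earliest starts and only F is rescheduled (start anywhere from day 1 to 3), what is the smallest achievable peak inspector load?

12

F@1: d1:14  d2:7  d3:2  d4:0 → peak 14
F@2: d1:12  d2:7  d3:4  d4:0 → peak 12
F@3: d1:12  d2:5  d3:4  d4:2 → peak 12
Best is F@2, peak 12.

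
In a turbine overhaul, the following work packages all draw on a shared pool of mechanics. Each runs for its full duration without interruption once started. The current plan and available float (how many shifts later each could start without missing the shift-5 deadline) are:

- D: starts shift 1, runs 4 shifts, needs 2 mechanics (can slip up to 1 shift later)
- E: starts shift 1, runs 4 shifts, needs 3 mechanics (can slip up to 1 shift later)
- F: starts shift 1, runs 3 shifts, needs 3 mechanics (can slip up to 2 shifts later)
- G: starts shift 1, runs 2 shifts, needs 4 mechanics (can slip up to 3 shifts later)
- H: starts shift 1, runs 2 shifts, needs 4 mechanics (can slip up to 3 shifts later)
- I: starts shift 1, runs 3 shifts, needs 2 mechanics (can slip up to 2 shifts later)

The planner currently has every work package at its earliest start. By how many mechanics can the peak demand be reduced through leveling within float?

6

Early-start peak: s1:18  s2:18  s3:10  s4:5  s5:0 ⇒ 18.
Leveled (D@1, E@1, F@1, G@1, H@4, I@3): s1:12  s2:12  s3:10  s4:11  s5:6 ⇒ 12.
Reduction 18 − 12 = 6.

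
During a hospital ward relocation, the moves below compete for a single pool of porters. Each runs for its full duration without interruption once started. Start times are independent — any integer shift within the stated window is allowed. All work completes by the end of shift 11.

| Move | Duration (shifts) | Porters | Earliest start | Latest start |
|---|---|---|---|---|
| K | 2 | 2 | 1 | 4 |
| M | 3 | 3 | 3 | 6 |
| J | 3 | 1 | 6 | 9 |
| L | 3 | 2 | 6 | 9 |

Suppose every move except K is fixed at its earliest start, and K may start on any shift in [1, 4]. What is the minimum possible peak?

K@1: s1:2  s2:2  s3:3  s4:3  s5:3  s6:3  s7:3  s8:3  s9:0  s10:0  s11:0 → peak 3
K@2: s1:0  s2:2  s3:5  s4:3  s5:3  s6:3  s7:3  s8:3  s9:0  s10:0  s11:0 → peak 5
K@3: s1:0  s2:0  s3:5  s4:5  s5:3  s6:3  s7:3  s8:3  s9:0  s10:0  s11:0 → peak 5
K@4: s1:0  s2:0  s3:3  s4:5  s5:5  s6:3  s7:3  s8:3  s9:0  s10:0  s11:0 → peak 5
Best is K@1, peak 3.

3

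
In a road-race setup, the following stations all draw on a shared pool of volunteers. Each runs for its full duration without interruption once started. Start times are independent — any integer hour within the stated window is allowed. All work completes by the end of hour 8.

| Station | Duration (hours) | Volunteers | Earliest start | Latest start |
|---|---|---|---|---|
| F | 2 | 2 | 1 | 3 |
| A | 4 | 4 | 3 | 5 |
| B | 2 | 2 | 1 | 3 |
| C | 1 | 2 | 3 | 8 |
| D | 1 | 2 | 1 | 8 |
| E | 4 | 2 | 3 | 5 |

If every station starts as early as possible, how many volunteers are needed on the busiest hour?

Early-start schedule: F@1, A@3, B@1, C@3, D@1, E@3.
Load per hour: hour 1: 6, hour 2: 4, hour 3: 8, hour 4: 6, hour 5: 6, hour 6: 6, hour 7: 0, hour 8: 0.
Peak is 8.

8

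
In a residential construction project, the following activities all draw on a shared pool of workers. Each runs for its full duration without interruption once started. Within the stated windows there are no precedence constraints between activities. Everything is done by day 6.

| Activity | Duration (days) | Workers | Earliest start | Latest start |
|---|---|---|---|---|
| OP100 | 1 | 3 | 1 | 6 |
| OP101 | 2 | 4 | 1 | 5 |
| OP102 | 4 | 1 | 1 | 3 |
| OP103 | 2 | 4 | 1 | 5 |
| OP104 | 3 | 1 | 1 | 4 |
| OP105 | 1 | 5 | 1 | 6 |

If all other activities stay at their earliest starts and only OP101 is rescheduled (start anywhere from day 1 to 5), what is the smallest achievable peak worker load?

14

OP101@1: d1:18  d2:10  d3:2  d4:1  d5:0  d6:0 → peak 18
OP101@2: d1:14  d2:10  d3:6  d4:1  d5:0  d6:0 → peak 14
OP101@3: d1:14  d2:6  d3:6  d4:5  d5:0  d6:0 → peak 14
OP101@4: d1:14  d2:6  d3:2  d4:5  d5:4  d6:0 → peak 14
OP101@5: d1:14  d2:6  d3:2  d4:1  d5:4  d6:4 → peak 14
Best is OP101@2, peak 14.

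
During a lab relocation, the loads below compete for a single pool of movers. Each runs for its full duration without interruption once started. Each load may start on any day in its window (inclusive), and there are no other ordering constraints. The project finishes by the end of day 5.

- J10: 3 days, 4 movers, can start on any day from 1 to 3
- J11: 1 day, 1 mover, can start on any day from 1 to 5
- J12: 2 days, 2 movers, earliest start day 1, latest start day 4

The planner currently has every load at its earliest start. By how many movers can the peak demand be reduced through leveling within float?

3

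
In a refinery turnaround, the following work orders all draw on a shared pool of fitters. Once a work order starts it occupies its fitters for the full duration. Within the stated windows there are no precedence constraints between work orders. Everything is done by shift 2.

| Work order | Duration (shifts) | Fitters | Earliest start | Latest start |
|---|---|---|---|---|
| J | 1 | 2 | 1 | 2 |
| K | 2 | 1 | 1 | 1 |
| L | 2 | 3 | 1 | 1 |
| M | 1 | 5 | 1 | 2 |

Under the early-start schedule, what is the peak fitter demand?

11

Early-start schedule: J@1, K@1, L@1, M@1.
Load per shift: shift 1: 11, shift 2: 4.
Peak is 11.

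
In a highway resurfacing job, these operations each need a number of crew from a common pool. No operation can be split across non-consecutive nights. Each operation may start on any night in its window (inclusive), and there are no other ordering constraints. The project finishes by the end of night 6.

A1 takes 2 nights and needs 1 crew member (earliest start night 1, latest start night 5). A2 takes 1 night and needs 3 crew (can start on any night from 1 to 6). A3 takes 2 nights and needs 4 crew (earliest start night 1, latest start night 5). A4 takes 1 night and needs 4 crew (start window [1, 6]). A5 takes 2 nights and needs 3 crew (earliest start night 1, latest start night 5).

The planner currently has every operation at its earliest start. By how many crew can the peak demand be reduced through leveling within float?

Early-start peak: n1:15  n2:8  n3:0  n4:0  n5:0  n6:0 ⇒ 15.
Leveled (A1@1, A2@1, A3@4, A4@6, A5@2): n1:4  n2:4  n3:3  n4:4  n5:4  n6:4 ⇒ 4.
Reduction 15 − 4 = 11.

11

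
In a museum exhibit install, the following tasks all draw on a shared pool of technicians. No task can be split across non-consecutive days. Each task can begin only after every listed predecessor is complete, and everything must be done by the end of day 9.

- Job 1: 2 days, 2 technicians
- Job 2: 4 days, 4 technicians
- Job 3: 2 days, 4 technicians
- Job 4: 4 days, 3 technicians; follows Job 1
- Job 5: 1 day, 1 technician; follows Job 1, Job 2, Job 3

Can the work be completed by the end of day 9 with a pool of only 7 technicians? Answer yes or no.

Schedule Job 1@1, Job 2@1, Job 3@5, Job 4@3, Job 5@7: d1:6  d2:6  d3:7  d4:7  d5:7  d6:7  d7:1  d8:0  d9:0 — peak 7 ≤ 7.

yes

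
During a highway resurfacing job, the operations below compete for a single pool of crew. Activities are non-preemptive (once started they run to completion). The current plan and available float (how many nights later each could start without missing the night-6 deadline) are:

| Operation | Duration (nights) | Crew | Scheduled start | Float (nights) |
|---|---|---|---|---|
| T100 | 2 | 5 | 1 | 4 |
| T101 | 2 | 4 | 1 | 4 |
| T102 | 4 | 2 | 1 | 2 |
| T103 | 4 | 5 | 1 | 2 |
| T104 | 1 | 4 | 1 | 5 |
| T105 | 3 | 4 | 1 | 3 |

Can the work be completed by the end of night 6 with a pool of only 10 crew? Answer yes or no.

Total crew member-nights = 62; over 6 nights the average is 62/6 > 10, so some night must exceed 10.

no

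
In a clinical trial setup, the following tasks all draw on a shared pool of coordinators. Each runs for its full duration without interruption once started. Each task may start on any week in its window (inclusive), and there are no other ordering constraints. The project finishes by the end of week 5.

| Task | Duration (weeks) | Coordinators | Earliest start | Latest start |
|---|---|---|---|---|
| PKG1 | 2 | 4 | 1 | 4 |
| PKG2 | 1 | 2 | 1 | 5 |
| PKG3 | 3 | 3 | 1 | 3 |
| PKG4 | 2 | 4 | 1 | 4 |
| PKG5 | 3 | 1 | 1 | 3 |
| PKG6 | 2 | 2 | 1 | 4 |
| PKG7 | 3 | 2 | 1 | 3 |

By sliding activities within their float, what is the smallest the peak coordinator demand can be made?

Early-start (PKG1@1, PKG2@1, PKG3@1, PKG4@1, PKG5@1, PKG6@1, PKG7@1) gives peak 18: w1:18  w2:16  w3:6  w4:0  w5:0.
Shift PKG3→3, PKG4→4, PKG5→3, PKG6→2.
Schedule PKG1@1, PKG2@1, PKG3@3, PKG4@4, PKG5@3, PKG6@2, PKG7@1: w1:8  w2:8  w3:8  w4:8  w5:8 — peak 8.
Total coordinator-weeks = 40 over 5 weeks ⇒ peak ≥ ⌈40/5⌉ = 8, so 8 is optimal.

8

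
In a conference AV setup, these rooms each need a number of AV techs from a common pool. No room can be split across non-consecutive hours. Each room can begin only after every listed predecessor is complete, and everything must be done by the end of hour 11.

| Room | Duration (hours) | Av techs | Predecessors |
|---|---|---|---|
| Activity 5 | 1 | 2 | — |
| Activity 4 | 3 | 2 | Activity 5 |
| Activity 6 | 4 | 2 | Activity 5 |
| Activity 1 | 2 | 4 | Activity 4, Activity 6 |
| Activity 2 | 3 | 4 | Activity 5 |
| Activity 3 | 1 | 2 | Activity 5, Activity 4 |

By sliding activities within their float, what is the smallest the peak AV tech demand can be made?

4

Early-start (Activity 5@1, Activity 4@2, Activity 6@2, Activity 1@6, Activity 2@2, Activity 3@5) gives peak 8: h1:2  h2:8  h3:8  h4:8  h5:4  h6:4  h7:4  h8:0  h9:0  h10:0  h11:0.
Shift Activity 2→8.
Schedule Activity 5@1, Activity 4@2, Activity 6@2, Activity 1@6, Activity 2@8, Activity 3@5: h1:2  h2:4  h3:4  h4:4  h5:4  h6:4  h7:4  h8:4  h9:4  h10:4  h11:0 — peak 4.
Total AV tech-hours = 38 over 11 hours ⇒ peak ≥ ⌈38/11⌉ = 4, so 4 is optimal.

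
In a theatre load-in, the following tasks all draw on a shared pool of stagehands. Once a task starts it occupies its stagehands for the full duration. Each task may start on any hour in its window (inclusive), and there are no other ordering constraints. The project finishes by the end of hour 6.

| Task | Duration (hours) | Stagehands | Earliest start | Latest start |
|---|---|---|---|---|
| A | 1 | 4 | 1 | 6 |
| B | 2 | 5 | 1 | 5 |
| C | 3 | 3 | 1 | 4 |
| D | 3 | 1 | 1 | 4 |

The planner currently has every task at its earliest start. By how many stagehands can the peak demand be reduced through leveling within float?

8

Early-start peak: h1:13  h2:9  h3:4  h4:0  h5:0  h6:0 ⇒ 13.
Leveled (A@1, B@2, C@4, D@4): h1:4  h2:5  h3:5  h4:4  h5:4  h6:4 ⇒ 5.
Reduction 13 − 5 = 8.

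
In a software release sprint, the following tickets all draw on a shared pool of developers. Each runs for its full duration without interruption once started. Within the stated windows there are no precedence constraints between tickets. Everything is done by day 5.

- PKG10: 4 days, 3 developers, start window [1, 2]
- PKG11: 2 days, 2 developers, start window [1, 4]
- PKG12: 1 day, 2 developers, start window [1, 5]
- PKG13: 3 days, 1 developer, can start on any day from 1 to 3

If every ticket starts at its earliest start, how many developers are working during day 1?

8

At early start, day 1 has: PKG10, PKG11, PKG12, PKG13.
Demand: 3 + 2 + 2 + 1 = 8.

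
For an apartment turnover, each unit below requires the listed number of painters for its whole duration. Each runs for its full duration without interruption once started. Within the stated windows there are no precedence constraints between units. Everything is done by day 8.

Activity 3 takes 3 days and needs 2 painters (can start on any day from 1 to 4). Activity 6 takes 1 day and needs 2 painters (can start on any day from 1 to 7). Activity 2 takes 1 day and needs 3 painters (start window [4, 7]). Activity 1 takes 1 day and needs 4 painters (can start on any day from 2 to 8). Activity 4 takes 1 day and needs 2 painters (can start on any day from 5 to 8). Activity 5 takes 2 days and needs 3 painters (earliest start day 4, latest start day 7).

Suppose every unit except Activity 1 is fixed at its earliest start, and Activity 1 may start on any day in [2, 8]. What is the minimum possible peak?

6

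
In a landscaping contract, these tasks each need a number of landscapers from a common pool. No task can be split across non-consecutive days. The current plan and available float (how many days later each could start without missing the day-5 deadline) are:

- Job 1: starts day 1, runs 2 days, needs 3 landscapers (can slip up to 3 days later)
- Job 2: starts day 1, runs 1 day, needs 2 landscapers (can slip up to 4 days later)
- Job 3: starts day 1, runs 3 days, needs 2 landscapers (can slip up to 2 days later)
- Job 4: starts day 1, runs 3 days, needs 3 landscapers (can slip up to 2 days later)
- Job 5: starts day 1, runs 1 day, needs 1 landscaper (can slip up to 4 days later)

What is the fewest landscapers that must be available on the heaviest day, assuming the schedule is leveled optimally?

5

Early-start (Job 1@1, Job 2@1, Job 3@1, Job 4@1, Job 5@1) gives peak 11: d1:11  d2:8  d3:5  d4:0  d5:0.
Shift Job 3→2, Job 4→3, Job 5→5.
Schedule Job 1@1, Job 2@1, Job 3@2, Job 4@3, Job 5@5: d1:5  d2:5  d3:5  d4:5  d5:4 — peak 5.
Total landscaper-days = 24 over 5 days ⇒ peak ≥ ⌈24/5⌉ = 5, so 5 is optimal.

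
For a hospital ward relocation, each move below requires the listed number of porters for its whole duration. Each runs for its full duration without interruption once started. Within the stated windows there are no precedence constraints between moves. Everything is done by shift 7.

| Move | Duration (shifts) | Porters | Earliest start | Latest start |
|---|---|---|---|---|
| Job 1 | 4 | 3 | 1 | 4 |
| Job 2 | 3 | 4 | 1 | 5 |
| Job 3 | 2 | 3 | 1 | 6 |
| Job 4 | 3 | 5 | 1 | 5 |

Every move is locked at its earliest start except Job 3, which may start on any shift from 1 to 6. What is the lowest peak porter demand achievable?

12

Job 3@1: s1:15  s2:15  s3:12  s4:3  s5:0  s6:0  s7:0 → peak 15
Job 3@2: s1:12  s2:15  s3:15  s4:3  s5:0  s6:0  s7:0 → peak 15
Job 3@3: s1:12  s2:12  s3:15  s4:6  s5:0  s6:0  s7:0 → peak 15
Job 3@4: s1:12  s2:12  s3:12  s4:6  s5:3  s6:0  s7:0 → peak 12
Job 3@5: s1:12  s2:12  s3:12  s4:3  s5:3  s6:3  s7:0 → peak 12
Job 3@6: s1:12  s2:12  s3:12  s4:3  s5:0  s6:3  s7:3 → peak 12
Best is Job 3@4, peak 12.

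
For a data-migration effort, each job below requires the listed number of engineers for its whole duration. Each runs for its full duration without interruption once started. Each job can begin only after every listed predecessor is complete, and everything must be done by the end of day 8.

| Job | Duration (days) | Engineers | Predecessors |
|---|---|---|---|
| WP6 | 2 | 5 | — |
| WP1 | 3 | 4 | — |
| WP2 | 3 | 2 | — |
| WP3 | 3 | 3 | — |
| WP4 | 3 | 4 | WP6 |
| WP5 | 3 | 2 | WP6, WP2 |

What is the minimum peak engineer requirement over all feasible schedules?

Early-start (WP6@1, WP1@1, WP2@1, WP3@1, WP4@3, WP5@4) gives peak 14: d1:14  d2:14  d3:13  d4:6  d5:6  d6:2  d7:0  d8:0.
Shift WP2→3, WP3→3, WP4→4, WP5→6.
Schedule WP6@1, WP1@1, WP2@3, WP3@3, WP4@4, WP5@6: d1:9  d2:9  d3:9  d4:9  d5:9  d6:6  d7:2  d8:2 — peak 9.

9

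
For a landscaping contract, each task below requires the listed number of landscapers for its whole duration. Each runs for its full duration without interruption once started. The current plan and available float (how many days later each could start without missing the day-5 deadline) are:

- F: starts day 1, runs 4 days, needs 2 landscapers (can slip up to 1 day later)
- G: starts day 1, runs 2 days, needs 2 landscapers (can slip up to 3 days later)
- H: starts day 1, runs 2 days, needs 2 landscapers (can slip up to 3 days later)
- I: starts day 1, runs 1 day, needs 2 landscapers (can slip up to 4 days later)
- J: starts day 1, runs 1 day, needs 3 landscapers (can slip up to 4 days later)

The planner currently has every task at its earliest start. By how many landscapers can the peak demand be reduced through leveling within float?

Early-start peak: d1:11  d2:6  d3:2  d4:2  d5:0 ⇒ 11.
Leveled (F@1, G@1, H@3, I@5, J@5): d1:4  d2:4  d3:4  d4:4  d5:5 ⇒ 5.
Reduction 11 − 5 = 6.

6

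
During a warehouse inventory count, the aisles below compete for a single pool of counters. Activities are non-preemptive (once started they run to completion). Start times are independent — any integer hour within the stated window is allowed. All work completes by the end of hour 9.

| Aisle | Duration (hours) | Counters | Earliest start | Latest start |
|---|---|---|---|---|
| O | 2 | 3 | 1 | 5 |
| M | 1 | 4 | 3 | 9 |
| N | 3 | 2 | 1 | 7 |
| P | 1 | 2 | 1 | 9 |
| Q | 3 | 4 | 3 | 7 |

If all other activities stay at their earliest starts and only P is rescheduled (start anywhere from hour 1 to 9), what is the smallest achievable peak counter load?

10

P@1: h1:7  h2:5  h3:10  h4:4  h5:4  h6:0  h7:0  h8:0  h9:0 → peak 10
P@2: h1:5  h2:7  h3:10  h4:4  h5:4  h6:0  h7:0  h8:0  h9:0 → peak 10
P@3: h1:5  h2:5  h3:12  h4:4  h5:4  h6:0  h7:0  h8:0  h9:0 → peak 12
P@4: h1:5  h2:5  h3:10  h4:6  h5:4  h6:0  h7:0  h8:0  h9:0 → peak 10
P@5: h1:5  h2:5  h3:10  h4:4  h5:6  h6:0  h7:0  h8:0  h9:0 → peak 10
P@6: h1:5  h2:5  h3:10  h4:4  h5:4  h6:2  h7:0  h8:0  h9:0 → peak 10
P@7: h1:5  h2:5  h3:10  h4:4  h5:4  h6:0  h7:2  h8:0  h9:0 → peak 10
P@8: h1:5  h2:5  h3:10  h4:4  h5:4  h6:0  h7:0  h8:2  h9:0 → peak 10
P@9: h1:5  h2:5  h3:10  h4:4  h5:4  h6:0  h7:0  h8:0  h9:2 → peak 10
Best is P@1, peak 10.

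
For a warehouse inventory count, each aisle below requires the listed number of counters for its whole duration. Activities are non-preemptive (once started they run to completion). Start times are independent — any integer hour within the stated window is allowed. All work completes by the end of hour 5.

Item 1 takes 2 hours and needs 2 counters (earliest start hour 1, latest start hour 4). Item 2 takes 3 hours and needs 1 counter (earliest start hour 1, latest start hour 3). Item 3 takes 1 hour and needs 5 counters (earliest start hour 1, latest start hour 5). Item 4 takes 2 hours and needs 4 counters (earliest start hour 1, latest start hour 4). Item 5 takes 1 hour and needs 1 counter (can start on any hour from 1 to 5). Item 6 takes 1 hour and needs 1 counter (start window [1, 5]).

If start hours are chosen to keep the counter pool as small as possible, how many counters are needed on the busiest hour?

5

Early-start (Item 1@1, Item 2@1, Item 3@1, Item 4@1, Item 5@1, Item 6@1) gives peak 14: h1:14  h2:7  h3:1  h4:0  h5:0.
Shift Item 3→5, Item 4→3.
Schedule Item 1@1, Item 2@1, Item 3@5, Item 4@3, Item 5@1, Item 6@1: h1:5  h2:3  h3:5  h4:4  h5:5 — peak 5.
Total counter-hours = 22 over 5 hours ⇒ peak ≥ ⌈22/5⌉ = 5, so 5 is optimal.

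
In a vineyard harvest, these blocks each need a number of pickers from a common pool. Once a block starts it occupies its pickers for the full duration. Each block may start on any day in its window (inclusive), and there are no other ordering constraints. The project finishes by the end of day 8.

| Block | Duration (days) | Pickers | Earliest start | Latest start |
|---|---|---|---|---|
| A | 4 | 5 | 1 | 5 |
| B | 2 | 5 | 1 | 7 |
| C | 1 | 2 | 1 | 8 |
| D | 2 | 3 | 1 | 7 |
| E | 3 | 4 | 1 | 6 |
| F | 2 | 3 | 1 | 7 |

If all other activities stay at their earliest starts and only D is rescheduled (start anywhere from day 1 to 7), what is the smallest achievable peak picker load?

D@1: d1:22  d2:20  d3:9  d4:5  d5:0  d6:0  d7:0  d8:0 → peak 22
D@2: d1:19  d2:20  d3:12  d4:5  d5:0  d6:0  d7:0  d8:0 → peak 20
D@3: d1:19  d2:17  d3:12  d4:8  d5:0  d6:0  d7:0  d8:0 → peak 19
D@4: d1:19  d2:17  d3:9  d4:8  d5:3  d6:0  d7:0  d8:0 → peak 19
D@5: d1:19  d2:17  d3:9  d4:5  d5:3  d6:3  d7:0  d8:0 → peak 19
D@6: d1:19  d2:17  d3:9  d4:5  d5:0  d6:3  d7:3  d8:0 → peak 19
D@7: d1:19  d2:17  d3:9  d4:5  d5:0  d6:0  d7:3  d8:3 → peak 19
Best is D@3, peak 19.

19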